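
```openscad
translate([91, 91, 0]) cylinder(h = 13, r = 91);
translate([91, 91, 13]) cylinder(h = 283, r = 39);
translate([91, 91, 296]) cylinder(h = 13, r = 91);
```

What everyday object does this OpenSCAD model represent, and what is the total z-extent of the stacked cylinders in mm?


A spool. The overall height is 309 mm.

Three coaxial cylinders, large–small–large — a spool. Two 13 mm flanges and a 283 mm core give 13 + 283 + 13 = 309 mm.


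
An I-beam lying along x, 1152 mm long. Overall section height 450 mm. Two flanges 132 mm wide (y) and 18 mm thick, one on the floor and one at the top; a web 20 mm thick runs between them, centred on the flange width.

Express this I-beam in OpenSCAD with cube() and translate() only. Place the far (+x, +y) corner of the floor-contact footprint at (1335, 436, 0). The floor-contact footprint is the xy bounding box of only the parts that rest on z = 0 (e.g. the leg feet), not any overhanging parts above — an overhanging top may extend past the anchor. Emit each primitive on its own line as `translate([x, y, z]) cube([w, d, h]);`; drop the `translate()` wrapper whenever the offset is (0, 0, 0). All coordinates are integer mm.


translate([183, 304, 0]) cube([1152, 132, 18]);
translate([183, 360, 18]) cube([1152, 20, 414]);
translate([183, 304, 432]) cube([1152, 132, 18]);


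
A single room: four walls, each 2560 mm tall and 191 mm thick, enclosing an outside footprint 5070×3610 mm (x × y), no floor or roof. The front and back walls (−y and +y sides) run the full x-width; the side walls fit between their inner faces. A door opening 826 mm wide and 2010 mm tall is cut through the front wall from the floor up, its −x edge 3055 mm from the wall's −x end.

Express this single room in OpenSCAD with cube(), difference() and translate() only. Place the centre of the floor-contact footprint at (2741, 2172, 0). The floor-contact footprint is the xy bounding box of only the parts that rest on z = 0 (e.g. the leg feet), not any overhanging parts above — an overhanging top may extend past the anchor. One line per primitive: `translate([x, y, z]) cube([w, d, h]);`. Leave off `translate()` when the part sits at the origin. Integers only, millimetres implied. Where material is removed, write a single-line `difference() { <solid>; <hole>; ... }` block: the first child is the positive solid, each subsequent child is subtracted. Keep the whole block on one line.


difference() { translate([206, 367, 0]) cube([5070, 191, 2560]); translate([3261, 367, 0]) cube([826, 191, 2010]); }
translate([206, 3786, 0]) cube([5070, 191, 2560]);
translate([206, 558, 0]) cube([191, 3228, 2560]);
translate([5085, 558, 0]) cube([191, 3228, 2560]);


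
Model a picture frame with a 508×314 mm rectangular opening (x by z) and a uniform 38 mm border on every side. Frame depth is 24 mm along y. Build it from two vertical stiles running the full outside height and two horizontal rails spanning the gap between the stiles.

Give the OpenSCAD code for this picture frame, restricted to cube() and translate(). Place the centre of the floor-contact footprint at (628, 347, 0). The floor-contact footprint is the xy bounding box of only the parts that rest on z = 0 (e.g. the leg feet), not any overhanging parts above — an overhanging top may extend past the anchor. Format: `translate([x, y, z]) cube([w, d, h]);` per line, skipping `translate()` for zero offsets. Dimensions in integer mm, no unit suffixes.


translate([336, 335, 0]) cube([38, 24, 390]);
translate([882, 335, 0]) cube([38, 24, 390]);
translate([374, 335, 0]) cube([508, 24, 38]);
translate([374, 335, 352]) cube([508, 24, 38]);


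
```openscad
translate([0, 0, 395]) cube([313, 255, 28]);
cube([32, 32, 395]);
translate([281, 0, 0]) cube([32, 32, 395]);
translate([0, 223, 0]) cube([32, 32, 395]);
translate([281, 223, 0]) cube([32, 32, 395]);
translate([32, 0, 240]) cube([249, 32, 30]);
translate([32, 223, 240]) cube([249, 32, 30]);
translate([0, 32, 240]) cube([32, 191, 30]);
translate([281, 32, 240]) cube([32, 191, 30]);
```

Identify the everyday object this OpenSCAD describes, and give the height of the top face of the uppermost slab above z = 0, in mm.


A stool. The seat height is 423 mm.

A 313×255×28 slab at z = 395 on four corner posts — a stool. The seat top is 395 + 28 = 423 mm.


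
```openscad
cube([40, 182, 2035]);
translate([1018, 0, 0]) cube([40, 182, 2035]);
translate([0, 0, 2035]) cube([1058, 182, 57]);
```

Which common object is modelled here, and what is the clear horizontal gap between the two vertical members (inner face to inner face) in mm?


A door frame. The clear opening width is 978 mm.

Two 2035 mm tall posts with a header on top — a door frame. The left jamb is 40 mm wide at x = 0; the right jamb starts at x = 1018. The clear opening is 1018 − 40 = 978 mm.


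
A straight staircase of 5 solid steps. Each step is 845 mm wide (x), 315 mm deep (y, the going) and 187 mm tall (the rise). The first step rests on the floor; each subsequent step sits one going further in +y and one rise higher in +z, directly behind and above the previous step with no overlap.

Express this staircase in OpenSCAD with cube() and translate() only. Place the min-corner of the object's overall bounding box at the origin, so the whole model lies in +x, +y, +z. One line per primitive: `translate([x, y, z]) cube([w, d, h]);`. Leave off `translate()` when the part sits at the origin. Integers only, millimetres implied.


cube([845, 315, 187]);
translate([0, 315, 187]) cube([845, 315, 187]);
translate([0, 630, 374]) cube([845, 315, 187]);
translate([0, 945, 561]) cube([845, 315, 187]);
translate([0, 1260, 748]) cube([845, 315, 187]);


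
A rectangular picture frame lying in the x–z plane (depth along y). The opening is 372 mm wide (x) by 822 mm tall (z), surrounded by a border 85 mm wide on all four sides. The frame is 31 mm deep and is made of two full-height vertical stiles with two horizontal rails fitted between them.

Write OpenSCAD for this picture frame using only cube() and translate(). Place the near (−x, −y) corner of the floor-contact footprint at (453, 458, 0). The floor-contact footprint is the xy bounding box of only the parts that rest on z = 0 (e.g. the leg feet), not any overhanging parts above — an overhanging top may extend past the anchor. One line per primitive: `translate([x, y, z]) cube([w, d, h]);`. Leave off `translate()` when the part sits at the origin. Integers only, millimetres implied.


translate([453, 458, 0]) cube([85, 31, 992]);
translate([910, 458, 0]) cube([85, 31, 992]);
translate([538, 458, 0]) cube([372, 31, 85]);
translate([538, 458, 907]) cube([372, 31, 85]);


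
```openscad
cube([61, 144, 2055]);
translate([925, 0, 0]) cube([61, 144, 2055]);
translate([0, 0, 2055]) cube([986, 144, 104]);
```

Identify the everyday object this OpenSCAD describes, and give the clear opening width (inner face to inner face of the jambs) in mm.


A door frame. The clear opening width is 864 mm.

Two 2055 mm tall posts with a header on top — a door frame. The left jamb is 61 mm wide at x = 0; the right jamb starts at x = 925. The clear opening is 925 − 61 = 864 mm.


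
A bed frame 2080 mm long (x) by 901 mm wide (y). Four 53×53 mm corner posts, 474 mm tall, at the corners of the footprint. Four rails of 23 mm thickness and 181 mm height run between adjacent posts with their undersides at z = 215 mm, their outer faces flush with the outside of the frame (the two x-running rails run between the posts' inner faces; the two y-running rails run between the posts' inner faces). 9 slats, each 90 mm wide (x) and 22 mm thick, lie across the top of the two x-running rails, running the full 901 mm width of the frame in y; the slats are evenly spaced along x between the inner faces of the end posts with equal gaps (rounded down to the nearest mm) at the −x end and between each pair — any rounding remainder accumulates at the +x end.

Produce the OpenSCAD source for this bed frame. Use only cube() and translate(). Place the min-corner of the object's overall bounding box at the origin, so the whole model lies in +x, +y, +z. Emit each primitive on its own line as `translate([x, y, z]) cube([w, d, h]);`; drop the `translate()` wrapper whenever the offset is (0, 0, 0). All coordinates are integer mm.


cube([53, 53, 474]);
translate([0, 848, 0]) cube([53, 53, 474]);
translate([2027, 0, 0]) cube([53, 53, 474]);
translate([2027, 848, 0]) cube([53, 53, 474]);
translate([53, 0, 215]) cube([1974, 23, 181]);
translate([53, 878, 215]) cube([1974, 23, 181]);
translate([0, 53, 215]) cube([23, 795, 181]);
translate([2057, 53, 215]) cube([23, 795, 181]);
translate([169, 0, 396]) cube([90, 901, 22]);
translate([375, 0, 396]) cube([90, 901, 22]);
translate([581, 0, 396]) cube([90, 901, 22]);
translate([787, 0, 396]) cube([90, 901, 22]);
translate([993, 0, 396]) cube([90, 901, 22]);
translate([1199, 0, 396]) cube([90, 901, 22]);
translate([1405, 0, 396]) cube([90, 901, 22]);
translate([1611, 0, 396]) cube([90, 901, 22]);
translate([1817, 0, 396]) cube([90, 901, 22]);


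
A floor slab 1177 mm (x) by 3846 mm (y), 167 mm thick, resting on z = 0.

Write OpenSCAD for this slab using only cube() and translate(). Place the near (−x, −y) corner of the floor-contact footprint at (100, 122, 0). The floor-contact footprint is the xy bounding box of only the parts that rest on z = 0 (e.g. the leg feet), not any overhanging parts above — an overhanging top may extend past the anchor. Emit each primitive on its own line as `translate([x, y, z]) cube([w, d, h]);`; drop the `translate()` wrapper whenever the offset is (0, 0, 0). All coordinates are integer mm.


translate([100, 122, 0]) cube([1177, 3846, 167]);


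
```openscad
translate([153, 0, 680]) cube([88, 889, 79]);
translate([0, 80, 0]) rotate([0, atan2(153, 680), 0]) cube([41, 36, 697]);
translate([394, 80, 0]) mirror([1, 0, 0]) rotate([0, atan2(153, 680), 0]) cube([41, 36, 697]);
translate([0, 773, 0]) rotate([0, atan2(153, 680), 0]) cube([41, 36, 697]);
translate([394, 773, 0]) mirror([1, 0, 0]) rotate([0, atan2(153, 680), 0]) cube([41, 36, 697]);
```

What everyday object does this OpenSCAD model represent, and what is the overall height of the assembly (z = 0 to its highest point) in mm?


A sawhorse. The overall height is 759 mm.

A beam across two mirrored pairs of raked legs — a sawhorse. The beam's underside is at z = 680 (matching the legs' vertical rise in atan2(153, 680)) and the beam is 79 mm tall, so its top is at 680 + 79 = 759 mm. The raked legs top out at the beam's underside, so that is the highest point.


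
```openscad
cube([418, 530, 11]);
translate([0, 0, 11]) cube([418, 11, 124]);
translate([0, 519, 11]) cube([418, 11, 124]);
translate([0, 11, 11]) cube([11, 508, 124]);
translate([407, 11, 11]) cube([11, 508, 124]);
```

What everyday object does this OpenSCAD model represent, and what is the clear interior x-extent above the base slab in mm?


An open box. The internal width is 396 mm.

A 418×530 base slab with four walls standing on it — an open box. The base is 418 mm wide and the walls are 11 mm thick, so the internal width is 418 − 2 × 11 = 396 mm.


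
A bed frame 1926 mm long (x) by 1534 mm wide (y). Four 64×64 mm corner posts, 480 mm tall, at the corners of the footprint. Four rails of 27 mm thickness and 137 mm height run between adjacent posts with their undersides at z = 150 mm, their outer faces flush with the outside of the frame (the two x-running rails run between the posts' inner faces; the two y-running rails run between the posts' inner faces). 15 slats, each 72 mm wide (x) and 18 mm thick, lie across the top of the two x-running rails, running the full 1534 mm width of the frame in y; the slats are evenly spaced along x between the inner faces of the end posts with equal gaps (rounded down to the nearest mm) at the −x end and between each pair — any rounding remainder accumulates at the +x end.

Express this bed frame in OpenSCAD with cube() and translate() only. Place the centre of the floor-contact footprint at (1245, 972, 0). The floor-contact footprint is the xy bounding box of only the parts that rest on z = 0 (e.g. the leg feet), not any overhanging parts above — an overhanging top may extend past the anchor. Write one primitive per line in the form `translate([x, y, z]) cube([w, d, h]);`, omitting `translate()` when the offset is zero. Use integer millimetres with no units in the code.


translate([282, 205, 0]) cube([64, 64, 480]);
translate([282, 1675, 0]) cube([64, 64, 480]);
translate([2144, 205, 0]) cube([64, 64, 480]);
translate([2144, 1675, 0]) cube([64, 64, 480]);
translate([346, 205, 150]) cube([1798, 27, 137]);
translate([346, 1712, 150]) cube([1798, 27, 137]);
translate([282, 269, 150]) cube([27, 1406, 137]);
translate([2181, 269, 150]) cube([27, 1406, 137]);
translate([390, 205, 287]) cube([72, 1534, 18]);
translate([506, 205, 287]) cube([72, 1534, 18]);
translate([622, 205, 287]) cube([72, 1534, 18]);
translate([738, 205, 287]) cube([72, 1534, 18]);
translate([854, 205, 287]) cube([72, 1534, 18]);
translate([970, 205, 287]) cube([72, 1534, 18]);
translate([1086, 205, 287]) cube([72, 1534, 18]);
translate([1202, 205, 287]) cube([72, 1534, 18]);
translate([1318, 205, 287]) cube([72, 1534, 18]);
translate([1434, 205, 287]) cube([72, 1534, 18]);
translate([1550, 205, 287]) cube([72, 1534, 18]);
translate([1666, 205, 287]) cube([72, 1534, 18]);
translate([1782, 205, 287]) cube([72, 1534, 18]);
translate([1898, 205, 287]) cube([72, 1534, 18]);
translate([2014, 205, 287]) cube([72, 1534, 18]);


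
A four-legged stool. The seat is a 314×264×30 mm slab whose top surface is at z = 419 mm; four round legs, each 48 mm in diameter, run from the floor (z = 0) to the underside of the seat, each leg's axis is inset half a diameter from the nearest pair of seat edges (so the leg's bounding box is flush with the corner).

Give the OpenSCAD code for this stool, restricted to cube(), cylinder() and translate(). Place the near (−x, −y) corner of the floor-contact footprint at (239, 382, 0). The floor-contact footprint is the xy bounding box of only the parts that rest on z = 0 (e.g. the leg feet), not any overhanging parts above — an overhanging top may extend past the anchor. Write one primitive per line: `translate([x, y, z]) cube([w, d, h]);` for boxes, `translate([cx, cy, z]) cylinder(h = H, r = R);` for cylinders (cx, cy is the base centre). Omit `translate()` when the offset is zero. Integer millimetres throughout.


translate([239, 382, 389]) cube([314, 264, 30]);
translate([263, 406, 0]) cylinder(h = 389, r = 24);
translate([529, 406, 0]) cylinder(h = 389, r = 24);
translate([263, 622, 0]) cylinder(h = 389, r = 24);
translate([529, 622, 0]) cylinder(h = 389, r = 24);


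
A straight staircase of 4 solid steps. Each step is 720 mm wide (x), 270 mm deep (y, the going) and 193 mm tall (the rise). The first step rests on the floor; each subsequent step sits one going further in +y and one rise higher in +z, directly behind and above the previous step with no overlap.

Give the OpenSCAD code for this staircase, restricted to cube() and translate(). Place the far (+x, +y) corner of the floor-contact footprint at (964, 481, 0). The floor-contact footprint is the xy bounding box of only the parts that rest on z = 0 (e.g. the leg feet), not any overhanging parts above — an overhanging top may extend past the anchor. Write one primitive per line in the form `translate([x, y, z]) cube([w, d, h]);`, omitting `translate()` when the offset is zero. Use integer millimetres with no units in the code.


translate([244, 211, 0]) cube([720, 270, 193]);
translate([244, 481, 193]) cube([720, 270, 193]);
translate([244, 751, 386]) cube([720, 270, 193]);
translate([244, 1021, 579]) cube([720, 270, 193]);


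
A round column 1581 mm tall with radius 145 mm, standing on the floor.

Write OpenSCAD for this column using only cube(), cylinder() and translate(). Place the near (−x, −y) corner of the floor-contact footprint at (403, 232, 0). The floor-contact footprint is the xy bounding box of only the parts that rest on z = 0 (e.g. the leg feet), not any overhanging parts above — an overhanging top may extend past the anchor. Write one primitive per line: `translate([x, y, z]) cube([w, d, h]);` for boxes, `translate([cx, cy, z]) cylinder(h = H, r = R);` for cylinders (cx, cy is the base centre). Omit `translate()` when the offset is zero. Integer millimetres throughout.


translate([548, 377, 0]) cylinder(h = 1581, r = 145);


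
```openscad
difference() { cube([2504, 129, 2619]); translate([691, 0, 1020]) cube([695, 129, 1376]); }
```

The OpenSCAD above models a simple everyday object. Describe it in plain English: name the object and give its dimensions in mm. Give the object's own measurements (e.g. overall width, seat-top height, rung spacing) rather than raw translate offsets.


A wall 2504 mm long (x), 129 mm thick (y), 2619 mm tall, with a rectangular window opening cut through it. The opening is 695 mm wide and 1376 mm tall; its sill is at z = 1020 mm and its near (−x) edge is 691 mm from the wall's −x end. The opening passes through the full wall thickness.


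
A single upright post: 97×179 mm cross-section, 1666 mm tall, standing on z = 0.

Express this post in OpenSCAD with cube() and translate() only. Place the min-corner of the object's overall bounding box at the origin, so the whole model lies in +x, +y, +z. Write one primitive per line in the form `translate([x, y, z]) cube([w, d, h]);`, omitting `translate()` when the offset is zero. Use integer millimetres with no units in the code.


cube([97, 179, 1666]);


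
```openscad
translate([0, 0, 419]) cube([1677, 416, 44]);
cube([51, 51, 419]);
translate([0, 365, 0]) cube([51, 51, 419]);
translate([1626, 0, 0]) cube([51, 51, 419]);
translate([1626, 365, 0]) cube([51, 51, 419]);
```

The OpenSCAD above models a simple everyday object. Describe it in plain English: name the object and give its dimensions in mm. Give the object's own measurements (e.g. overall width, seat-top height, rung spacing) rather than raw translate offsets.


A long wooden bench with a 1677 mm (x) × 416 mm (y) seat, 44 mm thick, its top surface 463 mm above the floor. Four 51 mm square legs at the seat corners, flush with the edges, run from z = 0 to the seat underside.


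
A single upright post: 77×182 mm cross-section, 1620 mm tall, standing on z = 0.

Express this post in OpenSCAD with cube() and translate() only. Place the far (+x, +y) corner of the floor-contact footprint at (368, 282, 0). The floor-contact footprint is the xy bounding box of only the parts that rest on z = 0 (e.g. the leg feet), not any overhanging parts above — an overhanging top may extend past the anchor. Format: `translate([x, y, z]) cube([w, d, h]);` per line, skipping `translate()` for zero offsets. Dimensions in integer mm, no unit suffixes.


translate([291, 100, 0]) cube([77, 182, 1620]);


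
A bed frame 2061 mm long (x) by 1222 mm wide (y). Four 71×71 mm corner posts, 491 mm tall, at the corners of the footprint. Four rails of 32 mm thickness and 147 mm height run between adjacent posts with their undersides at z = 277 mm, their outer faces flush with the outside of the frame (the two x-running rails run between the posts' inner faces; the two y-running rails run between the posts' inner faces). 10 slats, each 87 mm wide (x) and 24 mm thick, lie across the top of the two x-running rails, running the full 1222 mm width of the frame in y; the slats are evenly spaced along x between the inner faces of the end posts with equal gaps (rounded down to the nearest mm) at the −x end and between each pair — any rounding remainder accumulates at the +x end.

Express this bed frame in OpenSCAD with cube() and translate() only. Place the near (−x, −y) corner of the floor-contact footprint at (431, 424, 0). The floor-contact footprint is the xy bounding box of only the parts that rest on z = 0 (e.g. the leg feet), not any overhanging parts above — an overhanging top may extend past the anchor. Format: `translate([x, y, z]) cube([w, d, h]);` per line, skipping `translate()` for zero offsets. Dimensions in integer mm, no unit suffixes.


translate([431, 424, 0]) cube([71, 71, 491]);
translate([431, 1575, 0]) cube([71, 71, 491]);
translate([2421, 424, 0]) cube([71, 71, 491]);
translate([2421, 1575, 0]) cube([71, 71, 491]);
translate([502, 424, 277]) cube([1919, 32, 147]);
translate([502, 1614, 277]) cube([1919, 32, 147]);
translate([431, 495, 277]) cube([32, 1080, 147]);
translate([2460, 495, 277]) cube([32, 1080, 147]);
translate([597, 424, 424]) cube([87, 1222, 24]);
translate([779, 424, 424]) cube([87, 1222, 24]);
translate([961, 424, 424]) cube([87, 1222, 24]);
translate([1143, 424, 424]) cube([87, 1222, 24]);
translate([1325, 424, 424]) cube([87, 1222, 24]);
translate([1507, 424, 424]) cube([87, 1222, 24]);
translate([1689, 424, 424]) cube([87, 1222, 24]);
translate([1871, 424, 424]) cube([87, 1222, 24]);
translate([2053, 424, 424]) cube([87, 1222, 24]);
translate([2235, 424, 424]) cube([87, 1222, 24]);


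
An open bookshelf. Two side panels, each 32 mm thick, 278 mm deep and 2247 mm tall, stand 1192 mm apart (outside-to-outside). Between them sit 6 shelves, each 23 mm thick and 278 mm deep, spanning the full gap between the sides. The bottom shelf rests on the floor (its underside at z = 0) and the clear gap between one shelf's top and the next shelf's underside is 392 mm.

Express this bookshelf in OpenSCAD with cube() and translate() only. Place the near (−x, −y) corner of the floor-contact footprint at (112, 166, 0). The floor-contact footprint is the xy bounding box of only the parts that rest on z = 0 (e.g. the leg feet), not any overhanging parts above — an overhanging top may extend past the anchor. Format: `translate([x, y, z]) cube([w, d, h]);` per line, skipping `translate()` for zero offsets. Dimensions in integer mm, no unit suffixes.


translate([112, 166, 0]) cube([32, 278, 2247]);
translate([1272, 166, 0]) cube([32, 278, 2247]);
translate([144, 166, 0]) cube([1128, 278, 23]);
translate([144, 166, 415]) cube([1128, 278, 23]);
translate([144, 166, 830]) cube([1128, 278, 23]);
translate([144, 166, 1245]) cube([1128, 278, 23]);
translate([144, 166, 1660]) cube([1128, 278, 23]);
translate([144, 166, 2075]) cube([1128, 278, 23]);


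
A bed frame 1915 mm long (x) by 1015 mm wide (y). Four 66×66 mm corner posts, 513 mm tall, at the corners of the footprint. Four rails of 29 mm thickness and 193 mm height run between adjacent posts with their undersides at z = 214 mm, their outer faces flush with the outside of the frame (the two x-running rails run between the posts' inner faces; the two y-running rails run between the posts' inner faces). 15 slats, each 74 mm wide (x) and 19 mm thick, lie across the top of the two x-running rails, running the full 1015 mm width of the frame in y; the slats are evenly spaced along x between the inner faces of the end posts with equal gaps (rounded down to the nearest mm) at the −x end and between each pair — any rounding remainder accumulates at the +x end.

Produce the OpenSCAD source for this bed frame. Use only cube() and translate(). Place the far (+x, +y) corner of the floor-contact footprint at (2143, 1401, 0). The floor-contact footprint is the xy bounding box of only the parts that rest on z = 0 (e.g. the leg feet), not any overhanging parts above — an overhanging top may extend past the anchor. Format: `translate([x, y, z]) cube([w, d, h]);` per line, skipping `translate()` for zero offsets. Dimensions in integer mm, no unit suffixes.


translate([228, 386, 0]) cube([66, 66, 513]);
translate([228, 1335, 0]) cube([66, 66, 513]);
translate([2077, 386, 0]) cube([66, 66, 513]);
translate([2077, 1335, 0]) cube([66, 66, 513]);
translate([294, 386, 214]) cube([1783, 29, 193]);
translate([294, 1372, 214]) cube([1783, 29, 193]);
translate([228, 452, 214]) cube([29, 883, 193]);
translate([2114, 452, 214]) cube([29, 883, 193]);
translate([336, 386, 407]) cube([74, 1015, 19]);
translate([452, 386, 407]) cube([74, 1015, 19]);
translate([568, 386, 407]) cube([74, 1015, 19]);
translate([684, 386, 407]) cube([74, 1015, 19]);
translate([800, 386, 407]) cube([74, 1015, 19]);
translate([916, 386, 407]) cube([74, 1015, 19]);
translate([1032, 386, 407]) cube([74, 1015, 19]);
translate([1148, 386, 407]) cube([74, 1015, 19]);
translate([1264, 386, 407]) cube([74, 1015, 19]);
translate([1380, 386, 407]) cube([74, 1015, 19]);
translate([1496, 386, 407]) cube([74, 1015, 19]);
translate([1612, 386, 407]) cube([74, 1015, 19]);
translate([1728, 386, 407]) cube([74, 1015, 19]);
translate([1844, 386, 407]) cube([74, 1015, 19]);
translate([1960, 386, 407]) cube([74, 1015, 19]);


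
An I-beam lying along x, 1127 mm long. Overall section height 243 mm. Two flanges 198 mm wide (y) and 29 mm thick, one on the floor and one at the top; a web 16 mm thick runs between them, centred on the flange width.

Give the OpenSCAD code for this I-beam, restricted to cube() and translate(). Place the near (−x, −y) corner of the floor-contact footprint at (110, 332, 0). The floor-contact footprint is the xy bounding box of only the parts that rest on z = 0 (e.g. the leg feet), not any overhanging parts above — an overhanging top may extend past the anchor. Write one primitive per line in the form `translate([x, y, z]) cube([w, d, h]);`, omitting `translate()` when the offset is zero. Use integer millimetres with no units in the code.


translate([110, 332, 0]) cube([1127, 198, 29]);
translate([110, 423, 29]) cube([1127, 16, 185]);
translate([110, 332, 214]) cube([1127, 198, 29]);


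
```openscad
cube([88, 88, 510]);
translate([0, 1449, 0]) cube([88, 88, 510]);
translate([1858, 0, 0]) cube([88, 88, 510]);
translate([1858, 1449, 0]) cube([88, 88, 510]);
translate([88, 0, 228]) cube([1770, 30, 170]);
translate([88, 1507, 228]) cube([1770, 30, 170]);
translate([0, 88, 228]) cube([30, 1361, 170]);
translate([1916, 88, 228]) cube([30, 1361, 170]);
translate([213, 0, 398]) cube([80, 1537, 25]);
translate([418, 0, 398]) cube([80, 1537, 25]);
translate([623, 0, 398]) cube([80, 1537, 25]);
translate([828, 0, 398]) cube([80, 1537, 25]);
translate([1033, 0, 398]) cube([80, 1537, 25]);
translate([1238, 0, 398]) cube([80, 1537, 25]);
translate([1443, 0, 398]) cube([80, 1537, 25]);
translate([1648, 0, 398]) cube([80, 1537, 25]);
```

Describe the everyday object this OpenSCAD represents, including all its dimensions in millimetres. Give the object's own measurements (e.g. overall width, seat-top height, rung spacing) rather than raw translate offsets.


A bed frame 1946 mm long (x) by 1537 mm wide (y). Four 88×88 mm corner posts, 510 mm tall, at the corners of the footprint. Four rails of 30 mm thickness and 170 mm height run between adjacent posts with their undersides at z = 228 mm, their outer faces flush with the outside of the frame (the two x-running rails run between the posts' inner faces; the two y-running rails run between the posts' inner faces). 8 slats, each 80 mm wide (x) and 25 mm thick, lie across the top of the two x-running rails, running the full 1537 mm width of the frame in y; along x they sit between the end posts with a 125 mm gap after the −x posts and between neighbouring slats, leaving 130 mm before the +x posts.


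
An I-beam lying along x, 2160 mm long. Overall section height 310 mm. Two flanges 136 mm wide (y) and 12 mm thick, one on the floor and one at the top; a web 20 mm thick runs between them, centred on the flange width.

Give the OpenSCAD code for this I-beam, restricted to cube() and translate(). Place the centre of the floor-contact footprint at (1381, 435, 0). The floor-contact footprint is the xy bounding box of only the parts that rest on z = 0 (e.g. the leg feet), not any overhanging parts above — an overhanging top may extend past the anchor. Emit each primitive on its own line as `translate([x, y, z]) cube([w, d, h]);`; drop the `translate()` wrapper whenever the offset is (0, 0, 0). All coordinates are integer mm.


translate([301, 367, 0]) cube([2160, 136, 12]);
translate([301, 425, 12]) cube([2160, 20, 286]);
translate([301, 367, 298]) cube([2160, 136, 12]);


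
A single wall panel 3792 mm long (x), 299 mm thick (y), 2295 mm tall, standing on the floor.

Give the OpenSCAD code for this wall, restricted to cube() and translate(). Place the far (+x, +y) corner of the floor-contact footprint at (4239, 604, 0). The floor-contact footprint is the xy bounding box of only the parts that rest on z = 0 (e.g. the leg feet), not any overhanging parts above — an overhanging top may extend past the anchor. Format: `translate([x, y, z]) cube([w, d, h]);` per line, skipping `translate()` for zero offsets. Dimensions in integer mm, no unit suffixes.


translate([447, 305, 0]) cube([3792, 299, 2295]);


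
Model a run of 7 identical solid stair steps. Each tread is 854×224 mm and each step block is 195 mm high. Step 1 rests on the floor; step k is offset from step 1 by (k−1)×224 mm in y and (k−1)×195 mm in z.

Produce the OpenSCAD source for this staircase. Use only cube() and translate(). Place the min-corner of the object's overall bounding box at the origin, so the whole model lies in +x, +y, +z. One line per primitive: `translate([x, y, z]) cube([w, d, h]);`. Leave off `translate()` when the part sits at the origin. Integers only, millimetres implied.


cube([854, 224, 195]);
translate([0, 224, 195]) cube([854, 224, 195]);
translate([0, 448, 390]) cube([854, 224, 195]);
translate([0, 672, 585]) cube([854, 224, 195]);
translate([0, 896, 780]) cube([854, 224, 195]);
translate([0, 1120, 975]) cube([854, 224, 195]);
translate([0, 1344, 1170]) cube([854, 224, 195]);


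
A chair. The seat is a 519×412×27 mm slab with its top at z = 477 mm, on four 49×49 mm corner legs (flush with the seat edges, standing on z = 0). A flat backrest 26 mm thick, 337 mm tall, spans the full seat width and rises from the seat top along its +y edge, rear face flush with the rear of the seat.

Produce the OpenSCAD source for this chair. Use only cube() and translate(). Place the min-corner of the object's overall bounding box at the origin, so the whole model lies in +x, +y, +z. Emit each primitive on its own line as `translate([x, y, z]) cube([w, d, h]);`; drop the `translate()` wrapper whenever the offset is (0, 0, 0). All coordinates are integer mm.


translate([0, 0, 450]) cube([519, 412, 27]);
cube([49, 49, 450]);
translate([470, 0, 0]) cube([49, 49, 450]);
translate([0, 363, 0]) cube([49, 49, 450]);
translate([470, 363, 0]) cube([49, 49, 450]);
translate([0, 386, 477]) cube([519, 26, 337]);


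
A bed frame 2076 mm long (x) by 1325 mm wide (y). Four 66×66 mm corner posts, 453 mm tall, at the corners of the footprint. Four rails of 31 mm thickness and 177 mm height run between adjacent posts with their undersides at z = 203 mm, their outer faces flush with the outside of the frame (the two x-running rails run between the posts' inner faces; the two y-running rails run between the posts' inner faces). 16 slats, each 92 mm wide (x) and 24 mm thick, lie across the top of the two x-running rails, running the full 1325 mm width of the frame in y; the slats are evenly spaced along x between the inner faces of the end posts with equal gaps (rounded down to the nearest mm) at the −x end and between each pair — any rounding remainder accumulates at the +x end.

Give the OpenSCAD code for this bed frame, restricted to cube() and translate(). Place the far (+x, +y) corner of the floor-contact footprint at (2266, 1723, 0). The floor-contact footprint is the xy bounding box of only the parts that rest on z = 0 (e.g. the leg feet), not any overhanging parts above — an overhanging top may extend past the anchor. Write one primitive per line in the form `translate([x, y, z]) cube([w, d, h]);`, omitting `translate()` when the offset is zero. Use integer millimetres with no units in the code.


// slat z = rail_z + rail_h = 203 + 177 = 380
// slat gap = ⌊(1944 − 16·92) / 17⌋ = 27
translate([190, 398, 0]) cube([66, 66, 453]);
translate([190, 1657, 0]) cube([66, 66, 453]);
translate([2200, 398, 0]) cube([66, 66, 453]);
translate([2200, 1657, 0]) cube([66, 66, 453]);
translate([256, 398, 203]) cube([1944, 31, 177]);
translate([256, 1692, 203]) cube([1944, 31, 177]);
translate([190, 464, 203]) cube([31, 1193, 177]);
translate([2235, 464, 203]) cube([31, 1193, 177]);
translate([283, 398, 380]) cube([92, 1325, 24]);
translate([402, 398, 380]) cube([92, 1325, 24]);
translate([521, 398, 380]) cube([92, 1325, 24]);
translate([640, 398, 380]) cube([92, 1325, 24]);
translate([759, 398, 380]) cube([92, 1325, 24]);
translate([878, 398, 380]) cube([92, 1325, 24]);
translate([997, 398, 380]) cube([92, 1325, 24]);
translate([1116, 398, 380]) cube([92, 1325, 24]);
translate([1235, 398, 380]) cube([92, 1325, 24]);
translate([1354, 398, 380]) cube([92, 1325, 24]);
translate([1473, 398, 380]) cube([92, 1325, 24]);
translate([1592, 398, 380]) cube([92, 1325, 24]);
translate([1711, 398, 380]) cube([92, 1325, 24]);
translate([1830, 398, 380]) cube([92, 1325, 24]);
translate([1949, 398, 380]) cube([92, 1325, 24]);
translate([2068, 398, 380]) cube([92, 1325, 24]);


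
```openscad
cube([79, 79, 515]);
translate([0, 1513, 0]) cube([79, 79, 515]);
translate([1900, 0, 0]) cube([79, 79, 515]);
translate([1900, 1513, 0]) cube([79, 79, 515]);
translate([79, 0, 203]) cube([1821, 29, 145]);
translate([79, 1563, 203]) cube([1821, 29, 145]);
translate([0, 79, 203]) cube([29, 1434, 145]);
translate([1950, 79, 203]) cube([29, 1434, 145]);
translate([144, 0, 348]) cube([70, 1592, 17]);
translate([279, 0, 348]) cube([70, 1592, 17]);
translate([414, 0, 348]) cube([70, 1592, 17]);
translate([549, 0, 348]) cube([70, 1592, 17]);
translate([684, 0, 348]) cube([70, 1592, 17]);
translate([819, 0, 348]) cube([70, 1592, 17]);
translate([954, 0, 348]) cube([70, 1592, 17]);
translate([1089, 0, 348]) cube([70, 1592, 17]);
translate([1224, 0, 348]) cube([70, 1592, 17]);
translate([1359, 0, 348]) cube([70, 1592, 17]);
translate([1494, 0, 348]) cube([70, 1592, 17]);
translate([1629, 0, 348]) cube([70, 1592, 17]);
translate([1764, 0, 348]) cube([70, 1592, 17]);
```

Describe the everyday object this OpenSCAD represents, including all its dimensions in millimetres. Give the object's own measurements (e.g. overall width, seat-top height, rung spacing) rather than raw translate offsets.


A bed frame 1979 mm long (x) by 1592 mm wide (y). Four 79×79 mm corner posts, 515 mm tall, at the corners of the footprint. Four rails of 29 mm thickness and 145 mm height run between adjacent posts with their undersides at z = 203 mm, their outer faces flush with the outside of the frame (the two x-running rails run between the posts' inner faces; the two y-running rails run between the posts' inner faces). 13 slats, each 70 mm wide (x) and 17 mm thick, lie across the top of the two x-running rails, running the full 1592 mm width of the frame in y; along x they sit between the end posts with a 65 mm gap after the −x posts and between neighbouring slats, leaving 66 mm before the +x posts.


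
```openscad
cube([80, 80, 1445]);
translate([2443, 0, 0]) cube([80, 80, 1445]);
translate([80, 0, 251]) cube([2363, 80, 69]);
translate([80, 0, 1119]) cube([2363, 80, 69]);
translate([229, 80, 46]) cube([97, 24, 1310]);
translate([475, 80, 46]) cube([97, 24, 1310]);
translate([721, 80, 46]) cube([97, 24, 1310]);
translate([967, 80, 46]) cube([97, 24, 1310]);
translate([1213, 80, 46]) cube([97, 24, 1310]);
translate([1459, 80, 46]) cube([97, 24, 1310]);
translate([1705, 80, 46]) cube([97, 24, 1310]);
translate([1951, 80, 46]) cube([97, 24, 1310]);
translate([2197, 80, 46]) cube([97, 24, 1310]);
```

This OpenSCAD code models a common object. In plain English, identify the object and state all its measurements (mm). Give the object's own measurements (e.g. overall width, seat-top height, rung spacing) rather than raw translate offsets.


A fence section. Two 80×80 mm posts, 1445 mm tall, stand on the floor with a clear span of 2363 mm between their inner faces. Two horizontal rails of 80×69 mm section span the gap between the posts with their undersides at z = 251 mm and z = 1119 mm, flush with the posts' −y face. 9 pickets, each 97 mm wide, 24 mm thick and 1310 mm tall, are fixed to the +y face of the rails with their bottoms at z = 46 mm, spaced across the span with a 149 mm gap after the −x post and between neighbouring pickets and before the +x post.


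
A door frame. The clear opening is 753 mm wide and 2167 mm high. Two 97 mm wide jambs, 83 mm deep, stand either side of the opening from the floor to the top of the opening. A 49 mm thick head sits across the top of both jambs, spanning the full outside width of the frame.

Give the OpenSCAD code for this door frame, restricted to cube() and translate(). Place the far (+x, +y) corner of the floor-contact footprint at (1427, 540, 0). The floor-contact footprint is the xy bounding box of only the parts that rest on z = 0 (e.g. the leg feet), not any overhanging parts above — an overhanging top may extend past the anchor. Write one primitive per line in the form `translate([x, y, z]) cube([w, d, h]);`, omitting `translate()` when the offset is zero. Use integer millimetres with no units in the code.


translate([480, 457, 0]) cube([97, 83, 2167]);
translate([1330, 457, 0]) cube([97, 83, 2167]);
translate([480, 457, 2167]) cube([947, 83, 49]);


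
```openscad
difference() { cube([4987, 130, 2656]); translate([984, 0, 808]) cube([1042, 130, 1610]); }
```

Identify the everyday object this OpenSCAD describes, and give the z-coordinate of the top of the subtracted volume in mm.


A wall with a window opening. The window head height is 2418 mm.

A wall with a rectangular opening subtracted — a window. Sill at z = 808, opening 1610 mm tall, so the head is at 808 + 1610 = 2418 mm.


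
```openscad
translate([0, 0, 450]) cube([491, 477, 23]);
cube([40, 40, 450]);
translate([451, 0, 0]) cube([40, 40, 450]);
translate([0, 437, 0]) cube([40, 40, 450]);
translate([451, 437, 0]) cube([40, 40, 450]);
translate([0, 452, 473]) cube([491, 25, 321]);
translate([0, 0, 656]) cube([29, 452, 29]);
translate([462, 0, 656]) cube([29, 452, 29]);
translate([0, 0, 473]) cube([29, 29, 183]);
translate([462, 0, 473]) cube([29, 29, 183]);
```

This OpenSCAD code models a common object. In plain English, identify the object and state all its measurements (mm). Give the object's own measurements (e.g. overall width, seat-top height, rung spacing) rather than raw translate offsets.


A chair. The seat is a 491×477×23 mm slab with its top at z = 473 mm, on four 40×40 mm corner legs (flush with the seat edges, standing on z = 0). A flat backrest 25 mm thick, 321 mm tall, spans the full seat width and rises from the seat top along its +y edge, rear face flush with the rear of the seat. Two armrests of 29×29 mm section run along each side from the seat's front edge to the front of the backrest, top faces 212 mm above the seat top and outer faces flush with the seat's x-edges; a 29×29 mm post under the front of each armrest stands on the seat at the front corner.


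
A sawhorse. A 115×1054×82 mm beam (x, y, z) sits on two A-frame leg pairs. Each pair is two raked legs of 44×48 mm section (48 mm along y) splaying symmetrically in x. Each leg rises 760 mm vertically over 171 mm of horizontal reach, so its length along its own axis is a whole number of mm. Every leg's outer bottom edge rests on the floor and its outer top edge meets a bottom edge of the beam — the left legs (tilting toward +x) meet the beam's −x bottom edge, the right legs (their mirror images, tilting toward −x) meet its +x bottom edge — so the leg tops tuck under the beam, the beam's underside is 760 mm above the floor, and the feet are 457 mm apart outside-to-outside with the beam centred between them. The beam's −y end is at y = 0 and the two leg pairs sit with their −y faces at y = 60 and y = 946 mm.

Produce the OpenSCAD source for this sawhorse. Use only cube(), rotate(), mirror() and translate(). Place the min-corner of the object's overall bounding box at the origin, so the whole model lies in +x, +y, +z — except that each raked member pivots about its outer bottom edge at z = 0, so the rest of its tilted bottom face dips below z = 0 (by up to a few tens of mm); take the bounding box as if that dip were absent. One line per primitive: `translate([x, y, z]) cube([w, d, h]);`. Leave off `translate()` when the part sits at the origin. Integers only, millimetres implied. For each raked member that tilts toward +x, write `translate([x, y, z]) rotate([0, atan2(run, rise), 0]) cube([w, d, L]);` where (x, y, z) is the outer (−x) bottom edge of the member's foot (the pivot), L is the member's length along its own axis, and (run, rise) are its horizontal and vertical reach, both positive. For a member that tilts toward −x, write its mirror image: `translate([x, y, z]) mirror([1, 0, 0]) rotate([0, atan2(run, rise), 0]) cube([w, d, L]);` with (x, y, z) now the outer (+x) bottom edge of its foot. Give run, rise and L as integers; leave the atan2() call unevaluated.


translate([171, 0, 760]) cube([115, 1054, 82]);
translate([0, 60, 0]) rotate([0, atan2(171, 760), 0]) cube([44, 48, 779]);
translate([457, 60, 0]) mirror([1, 0, 0]) rotate([0, atan2(171, 760), 0]) cube([44, 48, 779]);
translate([0, 946, 0]) rotate([0, atan2(171, 760), 0]) cube([44, 48, 779]);
translate([457, 946, 0]) mirror([1, 0, 0]) rotate([0, atan2(171, 760), 0]) cube([44, 48, 779]);
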